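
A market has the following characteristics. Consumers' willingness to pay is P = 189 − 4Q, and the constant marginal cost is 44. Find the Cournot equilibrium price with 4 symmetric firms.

Cournot with 4 identical firms: the symmetric best-response condition is 189 − 20q = 44. Each firm produces q = 7.25, total output Q = 29, price P = 73.

P = 73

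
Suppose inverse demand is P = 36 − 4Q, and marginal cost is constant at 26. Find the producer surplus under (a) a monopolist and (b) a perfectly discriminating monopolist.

The monopolist equates marginal revenue to marginal cost: 36 − 8Q = 26, so Q = 1.25. From demand, P = 31.
PS = (31 − 26)·1.25 = 6.25.
Under first-degree price discrimination the firm charges each unit its demand price and produces up to where P = MC, i.e. Q = 2.5. Consumer surplus is zero; producer surplus equals total surplus.
PS = ½·(36 − 26)·2.5 = 12.5.

Monopoly: PS = 6.25; Perfect PD: PS = 12.5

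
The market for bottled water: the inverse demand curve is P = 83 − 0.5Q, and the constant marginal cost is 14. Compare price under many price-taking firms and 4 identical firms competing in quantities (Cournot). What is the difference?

Under competition P = MC = 14, so Q = (83 − 14)/0.5 = 138.
With 4 symmetric Cournot firms, each firm's FOC gives 83 − 2.5q = 14, so q = 27.6, Q = 4·27.6 = 110.4, and P = 27.8.
Change in price: 27.8 − 14 = 13.8.

Price rises by 13.8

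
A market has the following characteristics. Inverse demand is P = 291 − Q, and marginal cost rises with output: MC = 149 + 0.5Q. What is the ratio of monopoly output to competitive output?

Monopoly sets MR = MC: 291 − 2Q = 149 + 0.5Q ⇒ Q = 56.8, P = 291 − 56.8 = 234.2.
Under competition P = MC: 291 − Q = 149 + 0.5Q ⇒ Q = 284/3, P = 589/3.
Ratio Q_m/Q_c = 56.8/(284/3) = 0.6.

Q_m/Q_c = 0.6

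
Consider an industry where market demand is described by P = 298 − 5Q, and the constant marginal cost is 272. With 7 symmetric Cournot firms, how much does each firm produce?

q_i = 0.65

In a 7-firm Cournot equilibrium, symmetry and the first-order condition give q = (298 − 272)/(40) = 0.65. So Q = 4.55 and P = 275.25.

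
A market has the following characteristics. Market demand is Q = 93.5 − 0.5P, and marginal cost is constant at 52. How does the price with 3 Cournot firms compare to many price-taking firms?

Cournot: P = 85.75; Competition: P = 52

Inverting demand: P = 187 − 2Q.
With 3 symmetric Cournot firms, each firm's FOC gives 187 − 8q = 52, so q = 16.875, Q = 3·16.875 = 50.625, and P = 85.75.
Perfect competition: P = MC = 52, so 187 − 2Q = 52 and Q = 67.5.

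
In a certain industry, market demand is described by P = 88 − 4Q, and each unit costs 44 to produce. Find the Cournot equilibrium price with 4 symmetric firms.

P = 52.8

In a 4-firm Cournot equilibrium, symmetry and the first-order condition give q = (88 − 44)/(20) = 2.2. So Q = 8.8 and P = 52.8.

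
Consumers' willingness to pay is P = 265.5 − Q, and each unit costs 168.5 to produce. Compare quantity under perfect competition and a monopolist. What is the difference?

Competitive firms price at marginal cost: P = 168.5, giving Q = 97.
The monopolist equates marginal revenue to marginal cost: 265.5 − 2Q = 168.5, so Q = 48.5. From demand, P = 217.
Change in quantity: 48.5 − 97 = −48.5.

Quantity falls by 48.5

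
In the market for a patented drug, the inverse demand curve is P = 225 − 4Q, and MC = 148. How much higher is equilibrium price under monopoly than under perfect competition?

Equilibrium price rises by 38.5

Competitive firms price at marginal cost: P = 148, giving Q = 19.25.
The monopolist equates marginal revenue to marginal cost: 225 − 8Q = 148, so Q = 9.625. From demand, P = 186.5.
Change in equilibrium price: 186.5 − 148 = 38.5.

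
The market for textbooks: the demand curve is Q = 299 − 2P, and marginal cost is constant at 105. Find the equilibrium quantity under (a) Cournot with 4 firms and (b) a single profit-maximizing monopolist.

Cournot: Q = 71.2; Monopoly: Q = 44.5

Inverting demand: P = 149.5 − 0.5Q.
Cournot with 4 identical firms: the symmetric best-response condition is 149.5 − 2.5q = 105. Each firm produces q = 17.8, total output Q = 71.2, price P = 113.9.
Monopoly sets MR = MC: 149.5 − Q = 105 ⇒ Q = 44.5, P = 149.5 − 0.5·44.5 = 127.25.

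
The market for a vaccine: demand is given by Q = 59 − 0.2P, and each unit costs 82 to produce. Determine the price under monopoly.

Inverting demand: P = 295 − 5Q.
Monopoly sets MR = MC: 295 − 10Q = 82 ⇒ Q = 21.3, P = 295 − 5·21.3 = 188.5.

P = 188.5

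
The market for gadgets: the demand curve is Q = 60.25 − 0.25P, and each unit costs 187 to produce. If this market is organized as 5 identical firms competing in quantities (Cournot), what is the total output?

Inverting demand: P = 241 − 4Q.
Cournot with 5 identical firms: the symmetric best-response condition is 241 − 24q = 187. Each firm produces q = 2.25, total output Q = 11.25, price P = 196.

Q = 11.25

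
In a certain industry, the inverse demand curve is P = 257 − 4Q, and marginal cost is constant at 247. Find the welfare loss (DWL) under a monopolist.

Perfect competition: P = MC = 247, so 257 − 4Q = 247 and Q = 2.5.
The monopolist equates marginal revenue to marginal cost: 257 − 8Q = 247, so Q = 1.25. From demand, P = 252.
DWL is the triangle between Q = 1.25 and Q = 2.5: ½·(2.5 − 1.25)·(252 − 247) = 3.125.

DWL = 3.125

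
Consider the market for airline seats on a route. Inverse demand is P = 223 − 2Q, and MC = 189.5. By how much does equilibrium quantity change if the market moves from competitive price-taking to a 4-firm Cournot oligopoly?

Competitive firms price at marginal cost: P = 189.5, giving Q = 16.75.
In a 4-firm Cournot equilibrium, symmetry and the first-order condition give q = (223 − 189.5)/(10) = 3.35. So Q = 13.4 and P = 196.2.
Change in equilibrium quantity: 13.4 − 16.75 = −3.35.

Equilibrium quantity falls by 3.35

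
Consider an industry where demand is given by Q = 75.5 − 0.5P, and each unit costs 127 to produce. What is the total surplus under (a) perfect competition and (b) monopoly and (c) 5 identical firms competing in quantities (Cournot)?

Competition: TS = 144; Monopoly: TS = 108; Cournot: TS = 140

Inverting demand: P = 151 − 2Q.
Competitive firms price at marginal cost: P = 127, giving Q = 12.
CS = ½·(151 − 127)·12 = 144; PS = (127 − 127)·12 = 0; TS = 144.
A monopolist chooses Q where MR = MC. MR = 151 − 4Q; setting this equal to 127 gives Q = 6 and P = 139.
CS = ½·(151 − 139)·6 = 36; PS = (139 − 127)·6 = 72; TS = 108.
With 5 symmetric Cournot firms, each firm's FOC gives 151 − 12q = 127, so q = 2, Q = 5·2 = 10, and P = 131.
CS = ½·(151 − 131)·10 = 100; PS = (131 − 127)·10 = 40; TS = 140.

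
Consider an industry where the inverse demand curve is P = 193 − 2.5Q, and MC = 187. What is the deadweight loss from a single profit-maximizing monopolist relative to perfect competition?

Competitive firms price at marginal cost: P = 187, giving Q = 2.4.
Monopoly sets MR = MC: 193 − 5Q = 187 ⇒ Q = 1.2, P = 193 − 2.5·1.2 = 190.
DWL is the triangle between Q = 1.2 and Q = 2.4: ½·(2.4 − 1.2)·(190 − 187) = 1.8.

DWL = 1.8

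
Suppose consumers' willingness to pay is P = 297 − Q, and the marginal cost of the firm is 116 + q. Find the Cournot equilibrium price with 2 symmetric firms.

P = 206.5

Cournot with 2 identical firms: the symmetric best-response condition is 297 − 3q = 116 + q. Each firm produces q = 45.25, total output Q = 90.5, price P = 206.5.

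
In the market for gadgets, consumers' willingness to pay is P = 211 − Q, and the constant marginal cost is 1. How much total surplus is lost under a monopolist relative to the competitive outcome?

Perfect competition: P = MC = 1, so 211 − Q = 1 and Q = 210.
Monopoly sets MR = MC: 211 − 2Q = 1 ⇒ Q = 105, P = 211 − 105 = 106.
DWL is the triangle between Q = 105 and Q = 210: ½·(210 − 105)·(106 − 1) = 5512.5.

DWL = 5512.5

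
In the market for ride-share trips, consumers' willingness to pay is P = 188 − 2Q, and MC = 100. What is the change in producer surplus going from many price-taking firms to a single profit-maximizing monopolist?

PS rises by 968

Under competition P = MC = 100, so Q = (188 − 100)/2 = 44.
PS = (100 − 100)·44 = 0.
A monopolist chooses Q where MR = MC. MR = 188 − 4Q; setting this equal to 100 gives Q = 22 and P = 144.
PS = (144 − 100)·22 = 968.
Change in producer surplus: 968 − 0 = 968.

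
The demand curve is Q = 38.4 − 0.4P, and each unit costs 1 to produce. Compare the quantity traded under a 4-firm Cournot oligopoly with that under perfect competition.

Cournot: Q = 30.4; Competition: Q = 38

Inverting demand: P = 96 − 2.5Q.
With 4 symmetric Cournot firms, each firm's FOC gives 96 − 12.5q = 1, so q = 7.6, Q = 4·7.6 = 30.4, and P = 20.
Under competition P = MC = 1, so Q = (96 − 1)/2.5 = 38.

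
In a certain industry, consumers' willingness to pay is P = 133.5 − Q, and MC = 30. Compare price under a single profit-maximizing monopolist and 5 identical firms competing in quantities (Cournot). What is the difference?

P falls by 34.5

Monopoly sets MR = MC: 133.5 − 2Q = 30 ⇒ Q = 51.75, P = 133.5 − 51.75 = 81.75.
With 5 symmetric Cournot firms, each firm's FOC gives 133.5 − 6q = 30, so q = 17.25, Q = 5·17.25 = 86.25, and P = 47.25.
Change in price: 47.25 − 81.75 = −34.5.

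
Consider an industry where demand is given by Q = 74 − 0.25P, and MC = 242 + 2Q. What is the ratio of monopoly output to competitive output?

Inverting demand: P = 296 − 4Q.
The monopolist equates marginal revenue to marginal cost: 296 − 8Q = 242 + 2Q, so Q = 5.4. From demand, P = 274.4.
Under competition P = MC: 296 − 4Q = 242 + 2Q ⇒ Q = 9, P = 260.
Ratio Q_m/Q_c = 5.4/9 = 0.6.

Q_m/Q_c = 0.6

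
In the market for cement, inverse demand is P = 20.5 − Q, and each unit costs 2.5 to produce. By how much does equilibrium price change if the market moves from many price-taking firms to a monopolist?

P rises by 9

Perfect competition: P = MC = 2.5, so 20.5 − Q = 2.5 and Q = 18.
A monopolist chooses Q where MR = MC. MR = 20.5 − 2Q; setting this equal to 2.5 gives Q = 9 and P = 11.5.
Change in equilibrium price: 11.5 − 2.5 = 9.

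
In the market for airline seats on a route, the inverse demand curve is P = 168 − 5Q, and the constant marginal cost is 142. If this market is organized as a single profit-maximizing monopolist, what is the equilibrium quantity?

Q = 2.6

A monopolist chooses Q where MR = MC. MR = 168 − 10Q; setting this equal to 142 gives Q = 2.6 and P = 155.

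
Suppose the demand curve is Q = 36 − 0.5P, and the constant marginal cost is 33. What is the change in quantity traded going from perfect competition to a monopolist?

Inverting demand: P = 72 − 2Q.
Perfect competition: P = MC = 33, so 72 − 2Q = 33 and Q = 19.5.
The monopolist equates marginal revenue to marginal cost: 72 − 4Q = 33, so Q = 9.75. From demand, P = 52.5.
Change in quantity traded: 9.75 − 19.5 = −9.75.

Q falls by 9.75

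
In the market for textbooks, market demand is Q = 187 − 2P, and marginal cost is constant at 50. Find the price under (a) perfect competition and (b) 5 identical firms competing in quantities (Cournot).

Inverting demand: P = 93.5 − 0.5Q.
Competitive firms price at marginal cost: P = 50, giving Q = 87.
With 5 symmetric Cournot firms, each firm's FOC gives 93.5 − 3q = 50, so q = 14.5, Q = 5·14.5 = 72.5, and P = 57.25.

Competition: P = 50; Cournot: P = 57.25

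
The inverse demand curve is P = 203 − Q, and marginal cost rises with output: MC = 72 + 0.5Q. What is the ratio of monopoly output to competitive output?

Q_m/Q_c = 0.6

The monopolist equates marginal revenue to marginal cost: 203 − 2Q = 72 + 0.5Q, so Q = 52.4. From demand, P = 150.6.
Competitive equilibrium sets price equal to marginal cost: 203 − Q = 72 + 0.5Q, so Q = 262/3 and P = 347/3.
Ratio Q_m/Q_c = 52.4/(262/3) = 0.6.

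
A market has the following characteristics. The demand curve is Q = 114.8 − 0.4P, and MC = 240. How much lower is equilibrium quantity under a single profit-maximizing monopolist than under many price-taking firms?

Inverting demand: P = 287 − 2.5Q.
Competitive firms price at marginal cost: P = 240, giving Q = 18.8.
Monopoly sets MR = MC: 287 − 5Q = 240 ⇒ Q = 9.4, P = 287 − 2.5·9.4 = 263.5.
Change in equilibrium quantity: 9.4 − 18.8 = −9.4.

Q falls by 9.4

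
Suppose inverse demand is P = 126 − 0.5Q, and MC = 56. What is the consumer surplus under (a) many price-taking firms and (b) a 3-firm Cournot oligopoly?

Competition: CS = 4900; Cournot: CS = 2756.25

Under competition P = MC = 56, so Q = (126 − 56)/0.5 = 140.
CS = ½·(126 − 56)·140 = 4900.
In a 3-firm Cournot equilibrium, symmetry and the first-order condition give q = (126 − 56)/(2) = 35. So Q = 105 and P = 73.5.
CS = ½·(126 − 73.5)·105 = 2756.25.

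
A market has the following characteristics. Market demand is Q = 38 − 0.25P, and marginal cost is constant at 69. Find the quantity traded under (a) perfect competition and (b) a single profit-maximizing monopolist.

Inverting demand: P = 152 − 4Q.
Perfect competition: P = MC = 69, so 152 − 4Q = 69 and Q = 20.75.
Monopoly sets MR = MC: 152 − 8Q = 69 ⇒ Q = 10.375, P = 152 − 4·10.375 = 110.5.

Competition: Q = 20.75; Monopoly: Q = 10.375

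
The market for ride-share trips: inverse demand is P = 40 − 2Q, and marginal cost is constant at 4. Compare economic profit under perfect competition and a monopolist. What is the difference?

Competitive firms price at marginal cost: P = 4, giving Q = 18.
Profit = (4 − 4)·18 = 0.
The monopolist equates marginal revenue to marginal cost: 40 − 4Q = 4, so Q = 9. From demand, P = 22.
Profit = (22 − 4)·9 = 162.
Change in economic profit: 162 − 0 = 162.

Economic profit rises by 162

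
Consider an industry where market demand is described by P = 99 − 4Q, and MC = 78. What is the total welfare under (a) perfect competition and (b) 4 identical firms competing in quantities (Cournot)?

Under competition P = MC = 78, so Q = (99 − 78)/4 = 5.25.
CS = ½·(99 − 78)·5.25 = 55.125; PS = (78 − 78)·5.25 = 0; TS = 55.125.
In a 4-firm Cournot equilibrium, symmetry and the first-order condition give q = (99 − 78)/(20) = 1.05. So Q = 4.2 and P = 82.2.
CS = ½·(99 − 82.2)·4.2 = 35.28; PS = (82.2 − 78)·4.2 = 17.64; TS = 52.92.

Competition: TS = 55.125; Cournot: TS = 52.92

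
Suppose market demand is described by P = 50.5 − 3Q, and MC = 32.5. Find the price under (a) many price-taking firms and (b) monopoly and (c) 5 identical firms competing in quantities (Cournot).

Perfect competition: P = MC = 32.5, so 50.5 − 3Q = 32.5 and Q = 6.
Monopoly sets MR = MC: 50.5 − 6Q = 32.5 ⇒ Q = 3, P = 50.5 − 3·3 = 41.5.
In a 5-firm Cournot equilibrium, symmetry and the first-order condition give q = (50.5 − 32.5)/(18) = 1. So Q = 5 and P = 35.5.

Competition: P = 32.5; Monopoly: P = 41.5; Cournot: P = 35.5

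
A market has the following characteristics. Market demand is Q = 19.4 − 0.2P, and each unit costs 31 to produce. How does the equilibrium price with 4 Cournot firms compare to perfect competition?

Inverting demand: P = 97 − 5Q.
In a 4-firm Cournot equilibrium, symmetry and the first-order condition give q = (97 − 31)/(25) = 2.64. So Q = 10.56 and P = 44.2.
Competitive firms price at marginal cost: P = 31, giving Q = 13.2.

Cournot: P = 44.2; Competition: P = 31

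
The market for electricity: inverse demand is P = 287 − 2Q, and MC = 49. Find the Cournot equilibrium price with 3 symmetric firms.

P = 108.5

With 3 symmetric Cournot firms, each firm's FOC gives 287 − 8q = 49, so q = 29.75, Q = 3·29.75 = 89.25, and P = 108.5.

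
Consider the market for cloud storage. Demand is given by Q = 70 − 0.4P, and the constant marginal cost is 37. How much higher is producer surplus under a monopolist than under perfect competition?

Inverting demand: P = 175 − 2.5Q.
Under competition P = MC = 37, so Q = (175 − 37)/2.5 = 55.2.
PS = (37 − 37)·55.2 = 0.
A monopolist chooses Q where MR = MC. MR = 175 − 5Q; setting this equal to 37 gives Q = 27.6 and P = 106.
PS = (106 − 37)·27.6 = 1904.4.
Change in producer surplus: 1904.4 − 0 = 1904.4.

PS rises by 1904.4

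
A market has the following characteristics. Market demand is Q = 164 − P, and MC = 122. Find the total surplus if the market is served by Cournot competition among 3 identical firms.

Inverting demand: P = 164 − Q.
Cournot with 3 identical firms: the symmetric best-response condition is 164 − 4q = 122. Each firm produces q = 10.5, total output Q = 31.5, price P = 132.5.
CS = ½·(164 − 132.5)·31.5 = 496.125; PS = (132.5 − 122)·31.5 = 330.75; TS = 826.875.

TS = 826.875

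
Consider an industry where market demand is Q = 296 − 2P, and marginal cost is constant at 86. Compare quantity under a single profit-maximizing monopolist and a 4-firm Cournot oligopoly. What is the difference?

Q rises by 37.2

Inverting demand: P = 148 − 0.5Q.
Monopoly sets MR = MC: 148 − Q = 86 ⇒ Q = 62, P = 148 − 0.5·62 = 117.
With 4 symmetric Cournot firms, each firm's FOC gives 148 − 2.5q = 86, so q = 24.8, Q = 4·24.8 = 99.2, and P = 98.4.
Change in quantity: 99.2 − 62 = 37.2.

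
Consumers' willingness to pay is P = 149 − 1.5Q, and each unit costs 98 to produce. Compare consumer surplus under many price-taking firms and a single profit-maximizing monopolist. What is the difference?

Under competition P = MC = 98, so Q = (149 − 98)/1.5 = 34.
CS = ½·(149 − 98)·34 = 867.
The monopolist equates marginal revenue to marginal cost: 149 − 3Q = 98, so Q = 17. From demand, P = 123.5.
CS = ½·(149 − 123.5)·17 = 216.75.
Change in consumer surplus: 216.75 − 867 = −650.25.

CS falls by 650.25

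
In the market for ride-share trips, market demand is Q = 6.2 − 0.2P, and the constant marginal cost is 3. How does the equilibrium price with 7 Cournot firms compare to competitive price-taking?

Inverting demand: P = 31 − 5Q.
With 7 symmetric Cournot firms, each firm's FOC gives 31 − 40q = 3, so q = 0.7, Q = 7·0.7 = 4.9, and P = 6.5.
Under competition P = MC = 3, so Q = (31 − 3)/5 = 5.6.

Cournot: P = 6.5; Competition: P = 3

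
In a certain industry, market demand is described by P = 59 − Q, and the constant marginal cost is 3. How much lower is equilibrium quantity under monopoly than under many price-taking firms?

Equilibrium quantity falls by 28

Perfect competition: P = MC = 3, so 59 − Q = 3 and Q = 56.
A monopolist chooses Q where MR = MC. MR = 59 − 2Q; setting this equal to 3 gives Q = 28 and P = 31.
Change in equilibrium quantity: 28 − 56 = −28.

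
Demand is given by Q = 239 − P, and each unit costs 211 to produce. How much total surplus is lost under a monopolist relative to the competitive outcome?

Inverting demand: P = 239 − Q.
Perfect competition: P = MC = 211, so 239 − Q = 211 and Q = 28.
The monopolist equates marginal revenue to marginal cost: 239 − 2Q = 211, so Q = 14. From demand, P = 225.
DWL is the triangle between Q = 14 and Q = 28: ½·(28 − 14)·(225 − 211) = 98.

DWL = 98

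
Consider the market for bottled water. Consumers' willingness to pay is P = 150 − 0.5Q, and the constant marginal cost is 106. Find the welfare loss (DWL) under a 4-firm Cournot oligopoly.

Competitive firms price at marginal cost: P = 106, giving Q = 88.
In a 4-firm Cournot equilibrium, symmetry and the first-order condition give q = (150 − 106)/(2.5) = 17.6. So Q = 70.4 and P = 114.8.
DWL is the triangle between Q = 70.4 and Q = 88: ½·(88 − 70.4)·(114.8 − 106) = 77.44.

DWL = 77.44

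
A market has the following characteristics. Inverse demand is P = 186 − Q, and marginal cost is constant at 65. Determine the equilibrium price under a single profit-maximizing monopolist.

P = 125.5

The monopolist equates marginal revenue to marginal cost: 186 − 2Q = 65, so Q = 60.5. From demand, P = 125.5.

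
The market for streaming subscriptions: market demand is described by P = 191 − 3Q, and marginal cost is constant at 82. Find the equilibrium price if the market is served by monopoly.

P = 136.5

Monopoly sets MR = MC: 191 − 6Q = 82 ⇒ Q = 109/6, P = 191 − 3·109/6 = 136.5.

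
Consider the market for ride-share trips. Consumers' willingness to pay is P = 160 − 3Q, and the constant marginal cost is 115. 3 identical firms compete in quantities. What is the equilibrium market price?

P = 126.25

In a 3-firm Cournot equilibrium, symmetry and the first-order condition give q = (160 − 115)/(12) = 3.75. So Q = 11.25 and P = 126.25.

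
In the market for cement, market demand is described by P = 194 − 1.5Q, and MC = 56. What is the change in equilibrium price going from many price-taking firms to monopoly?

P rises by 69

Under competition P = MC = 56, so Q = (194 − 56)/1.5 = 92.
The monopolist equates marginal revenue to marginal cost: 194 − 3Q = 56, so Q = 46. From demand, P = 125.
Change in equilibrium price: 125 − 56 = 69.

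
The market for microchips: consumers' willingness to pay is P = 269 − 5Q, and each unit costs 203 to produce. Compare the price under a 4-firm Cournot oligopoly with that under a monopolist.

In a 4-firm Cournot equilibrium, symmetry and the first-order condition give q = (269 − 203)/(25) = 2.64. So Q = 10.56 and P = 216.2.
The monopolist equates marginal revenue to marginal cost: 269 − 10Q = 203, so Q = 6.6. From demand, P = 236.

Cournot: P = 216.2; Monopoly: P = 236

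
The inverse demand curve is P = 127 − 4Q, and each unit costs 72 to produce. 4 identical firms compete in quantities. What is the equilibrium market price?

Cournot with 4 identical firms: the symmetric best-response condition is 127 − 20q = 72. Each firm produces q = 2.75, total output Q = 11, price P = 83.

P = 83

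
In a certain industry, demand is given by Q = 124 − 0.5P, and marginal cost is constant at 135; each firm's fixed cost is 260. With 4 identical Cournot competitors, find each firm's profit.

π_i = −4.62

Inverting demand: P = 248 − 2Q.
In a 4-firm Cournot equilibrium, symmetry and the first-order condition give q = (248 − 135)/(10) = 11.3. So Q = 45.2 and P = 157.6.
Each firm's profit = (157.6 − 135)·11.3 − 260 = −4.62.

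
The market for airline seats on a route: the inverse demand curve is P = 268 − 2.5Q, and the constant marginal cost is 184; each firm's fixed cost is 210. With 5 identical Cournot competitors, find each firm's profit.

With 5 symmetric Cournot firms, each firm's FOC gives 268 − 15q = 184, so q = 5.6, Q = 5·5.6 = 28, and P = 198.
Each firm's profit = (198 − 184)·5.6 − 210 = −131.6.

π_i = −131.6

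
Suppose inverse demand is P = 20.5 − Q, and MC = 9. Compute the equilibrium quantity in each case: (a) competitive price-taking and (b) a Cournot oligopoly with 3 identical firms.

Competition: Q = 11.5; Cournot: Q = 8.625

Perfect competition: P = MC = 9, so 20.5 − Q = 9 and Q = 11.5.
In a 3-firm Cournot equilibrium, symmetry and the first-order condition give q = (20.5 − 9)/(4) = 2.875. So Q = 8.625 and P = 11.875.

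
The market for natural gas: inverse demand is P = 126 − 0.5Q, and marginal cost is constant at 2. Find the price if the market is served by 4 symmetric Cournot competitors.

P = 26.8

With 4 symmetric Cournot firms, each firm's FOC gives 126 − 2.5q = 2, so q = 49.6, Q = 4·49.6 = 198.4, and P = 26.8.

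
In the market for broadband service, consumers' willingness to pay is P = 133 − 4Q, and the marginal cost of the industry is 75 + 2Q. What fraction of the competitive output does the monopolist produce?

A monopolist chooses Q where MR = MC. MR = 133 − 8Q; setting this equal to 75 + 2Q gives Q = 5.8 and P = 109.8.
Under competition P = MC: 133 − 4Q = 75 + 2Q ⇒ Q = 29/3, P = 283/3.
Ratio Q_m/Q_c = 5.8/(29/3) = 0.6.

Q_m/Q_c = 0.6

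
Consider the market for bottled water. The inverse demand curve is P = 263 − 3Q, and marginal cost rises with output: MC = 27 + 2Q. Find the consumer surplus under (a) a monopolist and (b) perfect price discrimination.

Monopoly sets MR = MC: 263 − 6Q = 27 + 2Q ⇒ Q = 29.5, P = 263 − 3·29.5 = 174.5.
CS = ½·(263 − 174.5)·29.5 = 1305.375.
Under first-degree price discrimination the firm charges each unit its demand price and produces up to where P = MC, i.e. Q = 47.2. Consumer surplus is zero; producer surplus equals total surplus.
CS = 0.

Monopoly: CS = 1305.375; Perfect PD: CS = 0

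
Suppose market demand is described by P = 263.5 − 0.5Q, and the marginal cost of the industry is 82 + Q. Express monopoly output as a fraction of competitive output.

The monopolist equates marginal revenue to marginal cost: 263.5 − Q = 82 + Q, so Q = 90.75. From demand, P = 218.125.
Competitive equilibrium sets price equal to marginal cost: 263.5 − 0.5Q = 82 + Q, so Q = 121 and P = 203.
Ratio Q_m/Q_c = 90.75/121 = 0.75.

Q_m/Q_c = 0.75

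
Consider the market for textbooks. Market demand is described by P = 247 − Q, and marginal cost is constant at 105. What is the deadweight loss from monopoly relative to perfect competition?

Competitive firms price at marginal cost: P = 105, giving Q = 142.
The monopolist equates marginal revenue to marginal cost: 247 − 2Q = 105, so Q = 71. From demand, P = 176.
DWL is the triangle between Q = 71 and Q = 142: ½·(142 − 71)·(176 − 105) = 2520.5.

DWL = 2520.5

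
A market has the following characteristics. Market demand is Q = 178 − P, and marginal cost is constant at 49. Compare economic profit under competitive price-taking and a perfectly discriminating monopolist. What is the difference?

Inverting demand: P = 178 − Q.
Under competition P = MC = 49, so Q = (178 − 49)/1 = 129.
Profit = (49 − 49)·129 = 0.
Under first-degree price discrimination the firm charges each unit its demand price and produces up to where P = MC, i.e. Q = 129. Consumer surplus is zero; producer surplus equals total surplus.
PS equals the full surplus area, 8320.5. Profit = 8320.5 = 8320.5.
Change in economic profit: 8320.5 − 0 = 8320.5.

π rises by 8320.5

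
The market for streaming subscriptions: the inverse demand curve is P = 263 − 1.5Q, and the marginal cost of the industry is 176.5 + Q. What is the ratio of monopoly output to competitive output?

Q_m/Q_c = 0.625

Monopoly sets MR = MC: 263 − 3Q = 176.5 + Q ⇒ Q = 21.625, P = 263 − 1.5·21.625 = 3689/16.
Competitive equilibrium sets price equal to marginal cost: 263 − 1.5Q = 176.5 + Q, so Q = 34.6 and P = 211.1.
Ratio Q_m/Q_c = 21.625/34.6 = 0.625.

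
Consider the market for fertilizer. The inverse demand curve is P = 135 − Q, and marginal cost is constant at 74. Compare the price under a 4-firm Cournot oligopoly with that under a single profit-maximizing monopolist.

Cournot: P = 86.2; Monopoly: P = 104.5

In a 4-firm Cournot equilibrium, symmetry and the first-order condition give q = (135 − 74)/(5) = 12.2. So Q = 48.8 and P = 86.2.
A monopolist chooses Q where MR = MC. MR = 135 − 2Q; setting this equal to 74 gives Q = 30.5 and P = 104.5.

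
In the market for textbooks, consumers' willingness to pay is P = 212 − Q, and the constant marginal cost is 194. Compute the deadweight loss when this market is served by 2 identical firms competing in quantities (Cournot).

DWL = 18

Perfect competition: P = MC = 194, so 212 − Q = 194 and Q = 18.
Cournot with 2 identical firms: the symmetric best-response condition is 212 − 3q = 194. Each firm produces q = 6, total output Q = 12, price P = 200.
DWL is the triangle between Q = 12 and Q = 18: ½·(18 − 12)·(200 − 194) = 18.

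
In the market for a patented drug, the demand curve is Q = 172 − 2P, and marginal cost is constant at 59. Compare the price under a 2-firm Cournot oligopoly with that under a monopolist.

Cournot: P = 68; Monopoly: P = 72.5

Inverting demand: P = 86 − 0.5Q.
In a 2-firm Cournot equilibrium, symmetry and the first-order condition give q = (86 − 59)/(1.5) = 18. So Q = 36 and P = 68.
Monopoly sets MR = MC: 86 − Q = 59 ⇒ Q = 27, P = 86 − 0.5·27 = 72.5.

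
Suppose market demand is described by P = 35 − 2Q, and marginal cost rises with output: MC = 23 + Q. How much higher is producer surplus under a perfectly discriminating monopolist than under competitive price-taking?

Competitive equilibrium sets price equal to marginal cost: 35 − 2Q = 23 + Q, so Q = 4 and P = 27.
PS = P·Q − VC(Q) = 27·4 − (23·4 + ½·1·4²) = 8.
Under first-degree price discrimination the firm charges each unit its demand price and produces up to where P = MC, i.e. Q = 4. Consumer surplus is zero; producer surplus equals total surplus.
PS = ½·(35 − 23)·4 = 24.
Change in producer surplus: 24 − 8 = 16.

PS rises by 16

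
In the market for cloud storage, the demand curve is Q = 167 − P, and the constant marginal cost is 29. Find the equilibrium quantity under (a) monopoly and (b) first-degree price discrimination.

Monopoly: Q = 69; Perfect PD: Q = 138

Inverting demand: P = 167 − Q.
Monopoly sets MR = MC: 167 − 2Q = 29 ⇒ Q = 69, P = 167 − 69 = 98.
A perfectly discriminating monopolist sells every unit with P(Q) ≥ MC(Q), so output equals the competitive quantity Q = 138. Each buyer pays their reservation price, so CS = 0 and the firm captures all surplus.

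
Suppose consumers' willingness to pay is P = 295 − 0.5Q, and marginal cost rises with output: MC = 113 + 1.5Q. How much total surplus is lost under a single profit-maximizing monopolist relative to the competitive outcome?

Competitive equilibrium sets price equal to marginal cost: 295 − 0.5Q = 113 + 1.5Q, so Q = 91 and P = 249.5.
A monopolist chooses Q where MR = MC. MR = 295 − Q; setting this equal to 113 + 1.5Q gives Q = 72.8 and P = 258.6.
CS = ½·(295 − 249.5)·91 = 2070.25; PS = (249.5·91 − 113·91 − ½·1.5·91²) = 6210.75; TS = 8281.
CS = ½·(295 − 258.6)·72.8 = 1324.96; PS = (258.6·72.8 − 113·72.8 − ½·1.5·72.8²) = 6624.8; TS = 7949.76.
DWL = 8281 − 7949.76 = 331.24.

DWL = 331.24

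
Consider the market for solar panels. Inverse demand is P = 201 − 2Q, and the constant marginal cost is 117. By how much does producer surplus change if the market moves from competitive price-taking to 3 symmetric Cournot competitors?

Under competition P = MC = 117, so Q = (201 − 117)/2 = 42.
PS = (117 − 117)·42 = 0.
In a 3-firm Cournot equilibrium, symmetry and the first-order condition give q = (201 − 117)/(8) = 10.5. So Q = 31.5 and P = 138.
PS = (138 − 117)·31.5 = 661.5.
Change in producer surplus: 661.5 − 0 = 661.5.

Producer surplus rises by 661.5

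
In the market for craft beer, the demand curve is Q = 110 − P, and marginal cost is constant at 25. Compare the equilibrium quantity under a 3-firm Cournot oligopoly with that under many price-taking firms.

Cournot: Q = 63.75; Competition: Q = 85

Inverting demand: P = 110 − Q.
Cournot with 3 identical firms: the symmetric best-response condition is 110 − 4q = 25. Each firm produces q = 21.25, total output Q = 63.75, price P = 46.25.
Perfect competition: P = MC = 25, so 110 − Q = 25 and Q = 85.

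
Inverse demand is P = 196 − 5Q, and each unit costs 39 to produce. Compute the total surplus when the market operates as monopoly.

TS = 1848.675

Monopoly sets MR = MC: 196 − 10Q = 39 ⇒ Q = 15.7, P = 196 − 5·15.7 = 117.5.
CS = ½·(196 − 117.5)·15.7 = 616.225; PS = (117.5 − 39)·15.7 = 1232.45; TS = 1848.675.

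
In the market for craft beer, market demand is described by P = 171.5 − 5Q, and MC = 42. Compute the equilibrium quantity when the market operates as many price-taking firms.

Under competition P = MC = 42, so Q = (171.5 − 42)/5 = 25.9.

Q = 25.9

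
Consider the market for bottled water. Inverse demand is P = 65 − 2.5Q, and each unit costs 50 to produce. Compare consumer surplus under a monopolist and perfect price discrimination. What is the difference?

A monopolist chooses Q where MR = MC. MR = 65 − 5Q; setting this equal to 50 gives Q = 3 and P = 57.5.
CS = ½·(65 − 57.5)·3 = 11.25.
A perfectly discriminating monopolist sells every unit with P(Q) ≥ MC(Q), so output equals the competitive quantity Q = 6. Each buyer pays their reservation price, so CS = 0 and the firm captures all surplus.
CS = 0.
Change in consumer surplus: 0 − 11.25 = −11.25.

CS falls by 11.25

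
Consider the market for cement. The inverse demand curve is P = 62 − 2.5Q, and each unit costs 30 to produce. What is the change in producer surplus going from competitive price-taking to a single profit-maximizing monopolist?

Producer surplus rises by 102.4

Competitive firms price at marginal cost: P = 30, giving Q = 12.8.
PS = (30 − 30)·12.8 = 0.
The monopolist equates marginal revenue to marginal cost: 62 − 5Q = 30, so Q = 6.4. From demand, P = 46.
PS = (46 − 30)·6.4 = 102.4.
Change in producer surplus: 102.4 − 0 = 102.4.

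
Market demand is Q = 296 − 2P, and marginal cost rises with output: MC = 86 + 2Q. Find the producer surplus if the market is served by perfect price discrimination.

PS = 768.8

Inverting demand: P = 148 − 0.5Q.
With perfect price discrimination, output is the efficient level Q = 24.8 (where demand meets MC), but every buyer pays their willingness to pay: CS = 0 and PS = total surplus.
PS = ½·(148 − 86)·24.8 = 768.8.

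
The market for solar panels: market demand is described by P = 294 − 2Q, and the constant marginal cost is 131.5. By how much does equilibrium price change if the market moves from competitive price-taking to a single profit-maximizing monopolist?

Under competition P = MC = 131.5, so Q = (294 − 131.5)/2 = 81.25.
Monopoly sets MR = MC: 294 − 4Q = 131.5 ⇒ Q = 40.625, P = 294 − 2·40.625 = 212.75.
Change in equilibrium price: 212.75 − 131.5 = 81.25.

Equilibrium price rises by 81.25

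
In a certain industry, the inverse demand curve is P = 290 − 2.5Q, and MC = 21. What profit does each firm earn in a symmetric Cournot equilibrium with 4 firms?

In a 4-firm Cournot equilibrium, symmetry and the first-order condition give q = (290 − 21)/(12.5) = 21.52. So Q = 86.08 and P = 74.8.
Each firm's profit = (74.8 − 21)·21.52 = 1157.776.

π_i = 1157.776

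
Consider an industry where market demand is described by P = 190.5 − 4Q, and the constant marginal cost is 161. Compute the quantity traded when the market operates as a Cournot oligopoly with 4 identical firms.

Q = 5.9

Cournot with 4 identical firms: the symmetric best-response condition is 190.5 − 20q = 161. Each firm produces q = 1.475, total output Q = 5.9, price P = 166.9.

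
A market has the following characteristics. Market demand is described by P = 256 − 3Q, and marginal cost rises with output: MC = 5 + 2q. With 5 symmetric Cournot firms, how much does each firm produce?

Cournot with 5 identical firms: the symmetric best-response condition is 256 − 18q = 5 + 2q. Each firm produces q = 12.55, total output Q = 62.75, price P = 67.75.

q_i = 12.55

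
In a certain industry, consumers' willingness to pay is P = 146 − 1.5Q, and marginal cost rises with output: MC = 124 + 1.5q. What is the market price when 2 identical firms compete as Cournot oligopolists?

P = 135

With 2 symmetric Cournot firms, each firm's FOC gives 146 − 4.5q = 124 + 1.5q, so q = 11/3, Q = 2·11/3 = 22/3, and P = 135.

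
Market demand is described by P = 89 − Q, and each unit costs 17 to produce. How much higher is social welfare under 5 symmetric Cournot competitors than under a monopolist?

A monopolist chooses Q where MR = MC. MR = 89 − 2Q; setting this equal to 17 gives Q = 36 and P = 53.
CS = ½·(89 − 53)·36 = 648; PS = (53 − 17)·36 = 1296; TS = 1944.
In a 5-firm Cournot equilibrium, symmetry and the first-order condition give q = (89 − 17)/(6) = 12. So Q = 60 and P = 29.
CS = ½·(89 − 29)·60 = 1800; PS = (29 − 17)·60 = 720; TS = 2520.
Change in social welfare: 2520 − 1944 = 576.

TS rises by 576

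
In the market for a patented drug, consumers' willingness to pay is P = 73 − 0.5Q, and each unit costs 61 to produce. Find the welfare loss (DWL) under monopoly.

Competitive firms price at marginal cost: P = 61, giving Q = 24.
A monopolist chooses Q where MR = MC. MR = 73 − Q; setting this equal to 61 gives Q = 12 and P = 67.
DWL is the triangle between Q = 12 and Q = 24: ½·(24 − 12)·(67 − 61) = 36.

DWL = 36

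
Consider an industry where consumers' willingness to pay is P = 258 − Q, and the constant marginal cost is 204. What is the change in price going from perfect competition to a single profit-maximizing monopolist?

Under competition P = MC = 204, so Q = (258 − 204)/1 = 54.
A monopolist chooses Q where MR = MC. MR = 258 − 2Q; setting this equal to 204 gives Q = 27 and P = 231.
Change in price: 231 − 204 = 27.

P rises by 27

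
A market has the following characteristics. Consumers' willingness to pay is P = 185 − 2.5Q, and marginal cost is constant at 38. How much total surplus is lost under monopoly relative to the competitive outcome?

DWL = 1080.45

Competitive firms price at marginal cost: P = 38, giving Q = 58.8.
A monopolist chooses Q where MR = MC. MR = 185 − 5Q; setting this equal to 38 gives Q = 29.4 and P = 111.5.
DWL is the triangle between Q = 29.4 and Q = 58.8: ½·(58.8 − 29.4)·(111.5 − 38) = 1080.45.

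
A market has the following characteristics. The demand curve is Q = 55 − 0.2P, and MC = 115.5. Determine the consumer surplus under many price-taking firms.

Inverting demand: P = 275 − 5Q.
Under competition P = MC = 115.5, so Q = (275 − 115.5)/5 = 31.9.
CS = ½·(275 − 115.5)·31.9 = 2544.025.

CS = 2544.025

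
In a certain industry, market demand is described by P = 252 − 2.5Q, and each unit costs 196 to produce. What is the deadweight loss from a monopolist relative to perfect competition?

DWL = 156.8

Perfect competition: P = MC = 196, so 252 − 2.5Q = 196 and Q = 22.4.
The monopolist equates marginal revenue to marginal cost: 252 − 5Q = 196, so Q = 11.2. From demand, P = 224.
DWL is the triangle between Q = 11.2 and Q = 22.4: ½·(22.4 − 11.2)·(224 − 196) = 156.8.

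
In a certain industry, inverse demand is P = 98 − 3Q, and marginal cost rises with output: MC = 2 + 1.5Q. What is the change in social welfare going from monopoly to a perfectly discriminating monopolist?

A monopolist chooses Q where MR = MC. MR = 98 − 6Q; setting this equal to 2 + 1.5Q gives Q = 12.8 and P = 59.6.
CS = ½·(98 − 59.6)·12.8 = 245.76; PS = (59.6·12.8 − 2·12.8 − ½·1.5·12.8²) = 614.4; TS = 860.16.
With perfect price discrimination, output is the efficient level Q = 64/3 (where demand meets MC), but every buyer pays their willingness to pay: CS = 0 and PS = total surplus.
TS = 1024 (equal to competitive TS).
Change in social welfare: 1024 − 860.16 = 163.84.

TS rises by 163.84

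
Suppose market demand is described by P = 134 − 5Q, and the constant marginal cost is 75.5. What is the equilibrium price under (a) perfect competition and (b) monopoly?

Competition: P = 75.5; Monopoly: P = 104.75

Under competition P = MC = 75.5, so Q = (134 − 75.5)/5 = 11.7.
Monopoly sets MR = MC: 134 − 10Q = 75.5 ⇒ Q = 5.85, P = 134 − 5·5.85 = 104.75.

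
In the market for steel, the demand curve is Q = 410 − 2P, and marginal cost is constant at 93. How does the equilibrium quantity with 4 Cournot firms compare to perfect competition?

Inverting demand: P = 205 − 0.5Q.
In a 4-firm Cournot equilibrium, symmetry and the first-order condition give q = (205 − 93)/(2.5) = 44.8. So Q = 179.2 and P = 115.4.
Competitive firms price at marginal cost: P = 93, giving Q = 224.

Cournot: Q = 179.2; Competition: Q = 224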